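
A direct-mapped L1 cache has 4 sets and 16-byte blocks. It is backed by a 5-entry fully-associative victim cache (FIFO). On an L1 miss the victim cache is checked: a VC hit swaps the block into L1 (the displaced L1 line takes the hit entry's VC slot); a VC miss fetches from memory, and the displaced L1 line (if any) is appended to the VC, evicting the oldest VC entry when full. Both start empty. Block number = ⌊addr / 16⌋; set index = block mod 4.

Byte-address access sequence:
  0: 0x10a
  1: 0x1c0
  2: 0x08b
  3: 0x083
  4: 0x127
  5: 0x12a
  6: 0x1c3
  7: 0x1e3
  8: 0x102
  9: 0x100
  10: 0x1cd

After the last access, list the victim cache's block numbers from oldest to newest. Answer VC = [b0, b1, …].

  [0] addr=0x10a blk=16 s=0: MISS | VC []
  [1] addr=0x1c0 blk=28 s=0: MISS | VC [16]
  [2] addr=0x8b blk=8 s=0: MISS | VC [16, 28]
  [3] addr=0x83 blk=8 s=0: L1-HIT | VC [16, 28]
  [4] addr=0x127 blk=18 s=2: MISS | VC [16, 28]
  [5] addr=0x12a blk=18 s=2: L1-HIT | VC [16, 28]
  [6] addr=0x1c3 blk=28 s=0: VC-HIT | VC [16, 8]
  [7] addr=0x1e3 blk=30 s=2: MISS | VC [16, 8, 18]
  [8] addr=0x102 blk=16 s=0: VC-HIT | VC [28, 8, 18]
  [9] addr=0x100 blk=16 s=0: L1-HIT | VC [28, 8, 18]
  [10] addr=0x1cd blk=28 s=0: VC-HIT | VC [16, 8, 18]

VC = [16, 8, 18]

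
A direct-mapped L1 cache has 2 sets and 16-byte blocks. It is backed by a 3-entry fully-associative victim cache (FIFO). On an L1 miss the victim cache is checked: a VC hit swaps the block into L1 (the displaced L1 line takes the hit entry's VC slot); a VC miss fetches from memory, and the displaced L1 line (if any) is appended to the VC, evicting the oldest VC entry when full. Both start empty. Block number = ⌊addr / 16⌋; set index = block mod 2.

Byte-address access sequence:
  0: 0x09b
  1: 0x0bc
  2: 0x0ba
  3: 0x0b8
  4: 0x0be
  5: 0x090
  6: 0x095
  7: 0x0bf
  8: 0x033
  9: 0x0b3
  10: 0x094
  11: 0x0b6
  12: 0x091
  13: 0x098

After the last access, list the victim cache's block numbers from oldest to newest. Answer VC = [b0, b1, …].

VC = [11, 3]

#0 0x9b→b9/s1 MISS; vc=[]
#1 0xbc→b11/s1 MISS; vc=[9]
#2 0xba→b11/s1 L1-HIT; vc=[9]
#3 0xb8→b11/s1 L1-HIT; vc=[9]
#4 0xbe→b11/s1 L1-HIT; vc=[9]
#5 0x90→b9/s1 VC-HIT; vc=[11]
#6 0x95→b9/s1 L1-HIT; vc=[11]
#7 0xbf→b11/s1 VC-HIT; vc=[9]
#8 0x33→b3/s1 MISS; vc=[9,11]
#9 0xb3→b11/s1 VC-HIT; vc=[9,3]
#10 0x94→b9/s1 VC-HIT; vc=[11,3]
#11 0xb6→b11/s1 VC-HIT; vc=[9,3]
#12 0x91→b9/s1 VC-HIT; vc=[11,3]
#13 0x98→b9/s1 L1-HIT; vc=[11,3]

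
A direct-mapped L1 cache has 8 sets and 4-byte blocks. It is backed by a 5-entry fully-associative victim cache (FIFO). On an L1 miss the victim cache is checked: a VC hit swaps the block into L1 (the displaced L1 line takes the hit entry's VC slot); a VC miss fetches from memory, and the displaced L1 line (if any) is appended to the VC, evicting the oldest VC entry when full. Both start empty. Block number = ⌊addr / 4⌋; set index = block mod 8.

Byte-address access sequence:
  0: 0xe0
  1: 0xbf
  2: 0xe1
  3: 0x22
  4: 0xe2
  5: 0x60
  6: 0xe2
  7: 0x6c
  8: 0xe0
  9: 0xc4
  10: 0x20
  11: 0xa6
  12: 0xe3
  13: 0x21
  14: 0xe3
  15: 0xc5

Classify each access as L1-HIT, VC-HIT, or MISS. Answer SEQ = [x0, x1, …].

  [0] addr=0xe0 blk=56 s=0: MISS | VC []
  [1] addr=0xbf blk=47 s=7: MISS | VC []
  [2] addr=0xe1 blk=56 s=0: L1-HIT | VC []
  [3] addr=0x22 blk=8 s=0: MISS | VC [56]
  [4] addr=0xe2 blk=56 s=0: VC-HIT | VC [8]
  [5] addr=0x60 blk=24 s=0: MISS | VC [8, 56]
  [6] addr=0xe2 blk=56 s=0: VC-HIT | VC [8, 24]
  [7] addr=0x6c blk=27 s=3: MISS | VC [8, 24]
  [8] addr=0xe0 blk=56 s=0: L1-HIT | VC [8, 24]
  [9] addr=0xc4 blk=49 s=1: MISS | VC [8, 24]
  [10] addr=0x20 blk=8 s=0: VC-HIT | VC [56, 24]
  [11] addr=0xa6 blk=41 s=1: MISS | VC [56, 24, 49]
  [12] addr=0xe3 blk=56 s=0: VC-HIT | VC [8, 24, 49]
  [13] addr=0x21 blk=8 s=0: VC-HIT | VC [56, 24, 49]
  [14] addr=0xe3 blk=56 s=0: VC-HIT | VC [8, 24, 49]
  [15] addr=0xc5 blk=49 s=1: VC-HIT | VC [8, 24, 41]

SEQ = [MISS, MISS, L1-HIT, MISS, VC-HIT, MISS, VC-HIT, MISS, L1-HIT, MISS, VC-HIT, MISS, VC-HIT, VC-HIT, VC-HIT, VC-HIT]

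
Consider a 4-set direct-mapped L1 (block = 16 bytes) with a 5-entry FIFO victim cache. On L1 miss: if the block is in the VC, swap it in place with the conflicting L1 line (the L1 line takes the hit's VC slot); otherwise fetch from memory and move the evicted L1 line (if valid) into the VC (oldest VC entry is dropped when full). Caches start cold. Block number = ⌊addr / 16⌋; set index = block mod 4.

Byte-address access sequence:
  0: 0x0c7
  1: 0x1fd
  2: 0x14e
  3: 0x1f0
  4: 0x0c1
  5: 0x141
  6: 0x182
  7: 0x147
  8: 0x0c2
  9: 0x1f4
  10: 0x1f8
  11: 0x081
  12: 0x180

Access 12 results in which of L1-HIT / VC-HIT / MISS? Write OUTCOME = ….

OUTCOME = VC-HIT

#0 0xc7→b12/s0 MISS; vc=[]
#1 0x1fd→b31/s3 MISS; vc=[]
#2 0x14e→b20/s0 MISS; vc=[12]
#3 0x1f0→b31/s3 L1-HIT; vc=[12]
#4 0xc1→b12/s0 VC-HIT; vc=[20]
#5 0x141→b20/s0 VC-HIT; vc=[12]
#6 0x182→b24/s0 MISS; vc=[12,20]
#7 0x147→b20/s0 VC-HIT; vc=[12,24]
#8 0xc2→b12/s0 VC-HIT; vc=[20,24]
#9 0x1f4→b31/s3 L1-HIT; vc=[20,24]
#10 0x1f8→b31/s3 L1-HIT; vc=[20,24]
#11 0x81→b8/s0 MISS; vc=[20,24,12]
#12 0x180→b24/s0 VC-HIT; vc=[20,8,12]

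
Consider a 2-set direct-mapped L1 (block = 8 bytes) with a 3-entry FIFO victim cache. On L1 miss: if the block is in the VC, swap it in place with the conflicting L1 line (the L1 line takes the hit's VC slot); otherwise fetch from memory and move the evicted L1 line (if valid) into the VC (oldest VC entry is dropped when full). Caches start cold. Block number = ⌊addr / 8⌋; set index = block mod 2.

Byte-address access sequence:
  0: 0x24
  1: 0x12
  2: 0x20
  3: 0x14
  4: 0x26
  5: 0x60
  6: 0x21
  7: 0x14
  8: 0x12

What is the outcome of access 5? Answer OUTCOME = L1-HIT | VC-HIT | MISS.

OUTCOME = MISS

#0 0x24→b4/s0 MISS; vc=[]
#1 0x12→b2/s0 MISS; vc=[4]
#2 0x20→b4/s0 VC-HIT; vc=[2]
#3 0x14→b2/s0 VC-HIT; vc=[4]
#4 0x26→b4/s0 VC-HIT; vc=[2]
#5 0x60→b12/s0 MISS; vc=[2,4]
#6 0x21→b4/s0 VC-HIT; vc=[2,12]
#7 0x14→b2/s0 VC-HIT; vc=[4,12]
#8 0x12→b2/s0 L1-HIT; vc=[4,12]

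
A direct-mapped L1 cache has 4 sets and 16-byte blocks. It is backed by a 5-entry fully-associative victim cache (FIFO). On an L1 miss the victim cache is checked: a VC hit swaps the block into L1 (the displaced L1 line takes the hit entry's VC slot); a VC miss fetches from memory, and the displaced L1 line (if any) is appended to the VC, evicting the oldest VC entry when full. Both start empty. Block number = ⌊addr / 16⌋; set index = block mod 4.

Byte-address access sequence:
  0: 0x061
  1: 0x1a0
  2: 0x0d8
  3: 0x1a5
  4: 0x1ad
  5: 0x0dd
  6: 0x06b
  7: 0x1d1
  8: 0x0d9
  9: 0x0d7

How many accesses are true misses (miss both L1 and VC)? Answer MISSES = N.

MISSES = 4

  [0] addr=0x61 blk=6 s=2: MISS | VC []
  [1] addr=0x1a0 blk=26 s=2: MISS | VC [6]
  [2] addr=0xd8 blk=13 s=1: MISS | VC [6]
  [3] addr=0x1a5 blk=26 s=2: L1-HIT | VC [6]
  [4] addr=0x1ad blk=26 s=2: L1-HIT | VC [6]
  [5] addr=0xdd blk=13 s=1: L1-HIT | VC [6]
  [6] addr=0x6b blk=6 s=2: VC-HIT | VC [26]
  [7] addr=0x1d1 blk=29 s=1: MISS | VC [26, 13]
  [8] addr=0xd9 blk=13 s=1: VC-HIT | VC [26, 29]
  [9] addr=0xd7 blk=13 s=1: L1-HIT | VC [26, 29]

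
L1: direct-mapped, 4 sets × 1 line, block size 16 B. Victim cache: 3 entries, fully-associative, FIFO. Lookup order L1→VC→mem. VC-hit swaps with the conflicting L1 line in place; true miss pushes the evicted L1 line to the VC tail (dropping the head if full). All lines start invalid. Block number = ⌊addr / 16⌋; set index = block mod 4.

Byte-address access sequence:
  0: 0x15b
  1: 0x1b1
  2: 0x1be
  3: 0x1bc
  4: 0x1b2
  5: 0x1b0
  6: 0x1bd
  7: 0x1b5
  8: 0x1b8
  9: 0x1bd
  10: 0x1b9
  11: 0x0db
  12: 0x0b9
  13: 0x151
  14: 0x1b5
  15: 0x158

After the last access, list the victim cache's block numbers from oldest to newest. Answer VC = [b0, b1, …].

VC = [13, 11]

0: 0x15b (blk 21, set 1) → MISS  vc=[]
1: 0x1b1 (blk 27, set 3) → MISS  vc=[]
2: 0x1be (blk 27, set 3) → L1-HIT  vc=[]
3: 0x1bc (blk 27, set 3) → L1-HIT  vc=[]
4: 0x1b2 (blk 27, set 3) → L1-HIT  vc=[]
5: 0x1b0 (blk 27, set 3) → L1-HIT  vc=[]
6: 0x1bd (blk 27, set 3) → L1-HIT  vc=[]
7: 0x1b5 (blk 27, set 3) → L1-HIT  vc=[]
8: 0x1b8 (blk 27, set 3) → L1-HIT  vc=[]
9: 0x1bd (blk 27, set 3) → L1-HIT  vc=[]
10: 0x1b9 (blk 27, set 3) → L1-HIT  vc=[]
11: 0xdb (blk 13, set 1) → MISS  vc=[21]
12: 0xb9 (blk 11, set 3) → MISS  vc=[21, 27]
13: 0x151 (blk 21, set 1) → VC-HIT  vc=[13, 27]
14: 0x1b5 (blk 27, set 3) → VC-HIT  vc=[13, 11]
15: 0x158 (blk 21, set 1) → L1-HIT  vc=[13, 11]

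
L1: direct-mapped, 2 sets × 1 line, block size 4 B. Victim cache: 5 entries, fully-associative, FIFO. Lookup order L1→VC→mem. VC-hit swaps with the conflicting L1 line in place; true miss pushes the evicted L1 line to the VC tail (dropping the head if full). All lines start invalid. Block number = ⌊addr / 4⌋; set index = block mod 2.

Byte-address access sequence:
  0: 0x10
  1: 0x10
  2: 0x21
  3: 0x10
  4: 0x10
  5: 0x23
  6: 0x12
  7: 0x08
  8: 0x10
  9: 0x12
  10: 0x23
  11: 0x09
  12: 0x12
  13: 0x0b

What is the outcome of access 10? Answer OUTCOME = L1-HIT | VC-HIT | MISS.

  [0] addr=0x10 blk=4 s=0: MISS | VC []
  [1] addr=0x10 blk=4 s=0: L1-HIT | VC []
  [2] addr=0x21 blk=8 s=0: MISS | VC [4]
  [3] addr=0x10 blk=4 s=0: VC-HIT | VC [8]
  [4] addr=0x10 blk=4 s=0: L1-HIT | VC [8]
  [5] addr=0x23 blk=8 s=0: VC-HIT | VC [4]
  [6] addr=0x12 blk=4 s=0: VC-HIT | VC [8]
  [7] addr=0x8 blk=2 s=0: MISS | VC [8, 4]
  [8] addr=0x10 blk=4 s=0: VC-HIT | VC [8, 2]
  [9] addr=0x12 blk=4 s=0: L1-HIT | VC [8, 2]
  [10] addr=0x23 blk=8 s=0: VC-HIT | VC [4, 2]
  [11] addr=0x9 blk=2 s=0: VC-HIT | VC [4, 8]
  [12] addr=0x12 blk=4 s=0: VC-HIT | VC [2, 8]
  [13] addr=0xb blk=2 s=0: VC-HIT | VC [4, 8]

OUTCOME = VC-HIT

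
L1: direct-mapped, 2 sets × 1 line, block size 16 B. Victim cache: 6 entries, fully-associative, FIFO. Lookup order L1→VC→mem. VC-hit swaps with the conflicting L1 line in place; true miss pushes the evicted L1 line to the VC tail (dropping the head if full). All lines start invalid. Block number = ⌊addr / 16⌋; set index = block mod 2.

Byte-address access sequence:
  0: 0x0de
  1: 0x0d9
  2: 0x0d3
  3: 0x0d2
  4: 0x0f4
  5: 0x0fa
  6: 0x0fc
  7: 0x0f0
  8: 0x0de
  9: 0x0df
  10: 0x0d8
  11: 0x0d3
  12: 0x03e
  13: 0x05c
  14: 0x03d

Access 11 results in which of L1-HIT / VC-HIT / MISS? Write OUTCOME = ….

#0 0xde→b13/s1 MISS; vc=[]
#1 0xd9→b13/s1 L1-HIT; vc=[]
#2 0xd3→b13/s1 L1-HIT; vc=[]
#3 0xd2→b13/s1 L1-HIT; vc=[]
#4 0xf4→b15/s1 MISS; vc=[13]
#5 0xfa→b15/s1 L1-HIT; vc=[13]
#6 0xfc→b15/s1 L1-HIT; vc=[13]
#7 0xf0→b15/s1 L1-HIT; vc=[13]
#8 0xde→b13/s1 VC-HIT; vc=[15]
#9 0xdf→b13/s1 L1-HIT; vc=[15]
#10 0xd8→b13/s1 L1-HIT; vc=[15]
#11 0xd3→b13/s1 L1-HIT; vc=[15]
#12 0x3e→b3/s1 MISS; vc=[15,13]
#13 0x5c→b5/s1 MISS; vc=[15,13,3]
#14 0x3d→b3/s1 VC-HIT; vc=[15,13,5]

OUTCOME = L1-HIT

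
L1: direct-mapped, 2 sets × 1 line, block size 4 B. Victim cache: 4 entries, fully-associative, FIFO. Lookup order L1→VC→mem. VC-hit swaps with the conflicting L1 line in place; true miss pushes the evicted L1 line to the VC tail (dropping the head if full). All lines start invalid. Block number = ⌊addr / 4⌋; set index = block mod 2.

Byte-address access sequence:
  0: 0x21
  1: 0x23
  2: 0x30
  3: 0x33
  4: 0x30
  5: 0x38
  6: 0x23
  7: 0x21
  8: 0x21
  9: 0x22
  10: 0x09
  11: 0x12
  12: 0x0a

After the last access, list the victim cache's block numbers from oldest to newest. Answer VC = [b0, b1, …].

VC = [14, 12, 8, 4]

0: 0x21 (blk 8, set 0) → MISS  vc=[]
1: 0x23 (blk 8, set 0) → L1-HIT  vc=[]
2: 0x30 (blk 12, set 0) → MISS  vc=[8]
3: 0x33 (blk 12, set 0) → L1-HIT  vc=[8]
4: 0x30 (blk 12, set 0) → L1-HIT  vc=[8]
5: 0x38 (blk 14, set 0) → MISS  vc=[8, 12]
6: 0x23 (blk 8, set 0) → VC-HIT  vc=[14, 12]
7: 0x21 (blk 8, set 0) → L1-HIT  vc=[14, 12]
8: 0x21 (blk 8, set 0) → L1-HIT  vc=[14, 12]
9: 0x22 (blk 8, set 0) → L1-HIT  vc=[14, 12]
10: 0x9 (blk 2, set 0) → MISS  vc=[14, 12, 8]
11: 0x12 (blk 4, set 0) → MISS  vc=[14, 12, 8, 2]
12: 0xa (blk 2, set 0) → VC-HIT  vc=[14, 12, 8, 4]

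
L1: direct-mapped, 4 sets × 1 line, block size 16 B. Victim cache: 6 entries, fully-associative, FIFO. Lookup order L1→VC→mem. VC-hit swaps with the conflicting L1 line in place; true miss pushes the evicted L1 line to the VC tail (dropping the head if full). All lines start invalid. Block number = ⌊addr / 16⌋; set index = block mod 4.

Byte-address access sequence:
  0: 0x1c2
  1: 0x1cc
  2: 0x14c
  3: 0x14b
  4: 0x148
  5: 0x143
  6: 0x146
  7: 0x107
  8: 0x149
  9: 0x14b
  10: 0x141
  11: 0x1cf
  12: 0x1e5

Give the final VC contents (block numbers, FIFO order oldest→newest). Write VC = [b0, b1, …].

0: 0x1c2 (blk 28, set 0) → MISS  vc=[]
1: 0x1cc (blk 28, set 0) → L1-HIT  vc=[]
2: 0x14c (blk 20, set 0) → MISS  vc=[28]
3: 0x14b (blk 20, set 0) → L1-HIT  vc=[28]
4: 0x148 (blk 20, set 0) → L1-HIT  vc=[28]
5: 0x143 (blk 20, set 0) → L1-HIT  vc=[28]
6: 0x146 (blk 20, set 0) → L1-HIT  vc=[28]
7: 0x107 (blk 16, set 0) → MISS  vc=[28, 20]
8: 0x149 (blk 20, set 0) → VC-HIT  vc=[28, 16]
9: 0x14b (blk 20, set 0) → L1-HIT  vc=[28, 16]
10: 0x141 (blk 20, set 0) → L1-HIT  vc=[28, 16]
11: 0x1cf (blk 28, set 0) → VC-HIT  vc=[20, 16]
12: 0x1e5 (blk 30, set 2) → MISS  vc=[20, 16]

VC = [20, 16]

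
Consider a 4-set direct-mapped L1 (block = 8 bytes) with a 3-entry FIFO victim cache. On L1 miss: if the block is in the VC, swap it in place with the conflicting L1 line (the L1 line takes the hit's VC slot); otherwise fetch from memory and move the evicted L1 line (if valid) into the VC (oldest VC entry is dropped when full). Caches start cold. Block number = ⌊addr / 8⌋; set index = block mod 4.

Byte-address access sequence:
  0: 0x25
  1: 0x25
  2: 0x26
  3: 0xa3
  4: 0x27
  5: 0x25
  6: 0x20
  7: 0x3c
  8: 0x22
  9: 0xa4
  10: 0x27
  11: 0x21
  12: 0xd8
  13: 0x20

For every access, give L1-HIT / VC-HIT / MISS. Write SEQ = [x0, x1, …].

0: 0x25 (blk 4, set 0) → MISS  vc=[]
1: 0x25 (blk 4, set 0) → L1-HIT  vc=[]
2: 0x26 (blk 4, set 0) → L1-HIT  vc=[]
3: 0xa3 (blk 20, set 0) → MISS  vc=[4]
4: 0x27 (blk 4, set 0) → VC-HIT  vc=[20]
5: 0x25 (blk 4, set 0) → L1-HIT  vc=[20]
6: 0x20 (blk 4, set 0) → L1-HIT  vc=[20]
7: 0x3c (blk 7, set 3) → MISS  vc=[20]
8: 0x22 (blk 4, set 0) → L1-HIT  vc=[20]
9: 0xa4 (blk 20, set 0) → VC-HIT  vc=[4]
10: 0x27 (blk 4, set 0) → VC-HIT  vc=[20]
11: 0x21 (blk 4, set 0) → L1-HIT  vc=[20]
12: 0xd8 (blk 27, set 3) → MISS  vc=[20, 7]
13: 0x20 (blk 4, set 0) → L1-HIT  vc=[20, 7]

SEQ = [MISS, L1-HIT, L1-HIT, MISS, VC-HIT, L1-HIT, L1-HIT, MISS, L1-HIT, VC-HIT, VC-HIT, L1-HIT, MISS, L1-HIT]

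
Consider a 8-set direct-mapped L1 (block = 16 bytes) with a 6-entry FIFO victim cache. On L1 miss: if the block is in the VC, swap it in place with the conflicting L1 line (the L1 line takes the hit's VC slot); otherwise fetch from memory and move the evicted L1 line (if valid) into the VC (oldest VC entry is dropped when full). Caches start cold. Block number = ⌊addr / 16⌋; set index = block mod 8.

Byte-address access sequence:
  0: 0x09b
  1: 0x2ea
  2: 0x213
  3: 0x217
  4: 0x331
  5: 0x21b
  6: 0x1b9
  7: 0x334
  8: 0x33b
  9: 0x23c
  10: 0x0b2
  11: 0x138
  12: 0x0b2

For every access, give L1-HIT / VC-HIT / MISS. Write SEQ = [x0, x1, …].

  [0] addr=0x9b blk=9 s=1: MISS | VC []
  [1] addr=0x2ea blk=46 s=6: MISS | VC []
  [2] addr=0x213 blk=33 s=1: MISS | VC [9]
  [3] addr=0x217 blk=33 s=1: L1-HIT | VC [9]
  [4] addr=0x331 blk=51 s=3: MISS | VC [9]
  [5] addr=0x21b blk=33 s=1: L1-HIT | VC [9]
  [6] addr=0x1b9 blk=27 s=3: MISS | VC [9, 51]
  [7] addr=0x334 blk=51 s=3: VC-HIT | VC [9, 27]
  [8] addr=0x33b blk=51 s=3: L1-HIT | VC [9, 27]
  [9] addr=0x23c blk=35 s=3: MISS | VC [9, 27, 51]
  [10] addr=0xb2 blk=11 s=3: MISS | VC [9, 27, 51, 35]
  [11] addr=0x138 blk=19 s=3: MISS | VC [9, 27, 51, 35, 11]
  [12] addr=0xb2 blk=11 s=3: VC-HIT | VC [9, 27, 51, 35, 19]

SEQ = [MISS, MISS, MISS, L1-HIT, MISS, L1-HIT, MISS, VC-HIT, L1-HIT, MISS, MISS, MISS, VC-HIT]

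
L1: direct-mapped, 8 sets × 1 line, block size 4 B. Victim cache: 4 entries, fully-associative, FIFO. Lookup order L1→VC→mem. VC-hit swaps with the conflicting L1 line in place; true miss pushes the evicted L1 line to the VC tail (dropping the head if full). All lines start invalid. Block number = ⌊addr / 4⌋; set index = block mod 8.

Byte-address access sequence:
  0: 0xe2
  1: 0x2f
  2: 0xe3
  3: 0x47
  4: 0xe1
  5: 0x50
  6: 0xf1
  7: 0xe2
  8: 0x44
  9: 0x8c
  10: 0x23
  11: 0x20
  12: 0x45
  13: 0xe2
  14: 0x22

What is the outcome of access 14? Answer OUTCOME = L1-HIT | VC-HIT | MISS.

OUTCOME = VC-HIT

#0 0xe2→b56/s0 MISS; vc=[]
#1 0x2f→b11/s3 MISS; vc=[]
#2 0xe3→b56/s0 L1-HIT; vc=[]
#3 0x47→b17/s1 MISS; vc=[]
#4 0xe1→b56/s0 L1-HIT; vc=[]
#5 0x50→b20/s4 MISS; vc=[]
#6 0xf1→b60/s4 MISS; vc=[20]
#7 0xe2→b56/s0 L1-HIT; vc=[20]
#8 0x44→b17/s1 L1-HIT; vc=[20]
#9 0x8c→b35/s3 MISS; vc=[20,11]
#10 0x23→b8/s0 MISS; vc=[20,11,56]
#11 0x20→b8/s0 L1-HIT; vc=[20,11,56]
#12 0x45→b17/s1 L1-HIT; vc=[20,11,56]
#13 0xe2→b56/s0 VC-HIT; vc=[20,11,8]
#14 0x22→b8/s0 VC-HIT; vc=[20,11,56]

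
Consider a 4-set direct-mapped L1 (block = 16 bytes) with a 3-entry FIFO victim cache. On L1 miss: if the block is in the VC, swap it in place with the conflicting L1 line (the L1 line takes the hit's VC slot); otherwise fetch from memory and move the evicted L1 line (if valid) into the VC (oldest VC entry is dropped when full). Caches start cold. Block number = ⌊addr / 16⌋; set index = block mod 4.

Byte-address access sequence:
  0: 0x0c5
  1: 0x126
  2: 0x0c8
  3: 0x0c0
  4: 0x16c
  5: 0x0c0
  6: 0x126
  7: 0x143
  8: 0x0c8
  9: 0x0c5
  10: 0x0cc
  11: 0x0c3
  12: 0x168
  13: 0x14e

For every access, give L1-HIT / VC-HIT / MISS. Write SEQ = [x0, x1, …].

  [0] addr=0xc5 blk=12 s=0: MISS | VC []
  [1] addr=0x126 blk=18 s=2: MISS | VC []
  [2] addr=0xc8 blk=12 s=0: L1-HIT | VC []
  [3] addr=0xc0 blk=12 s=0: L1-HIT | VC []
  [4] addr=0x16c blk=22 s=2: MISS | VC [18]
  [5] addr=0xc0 blk=12 s=0: L1-HIT | VC [18]
  [6] addr=0x126 blk=18 s=2: VC-HIT | VC [22]
  [7] addr=0x143 blk=20 s=0: MISS | VC [22, 12]
  [8] addr=0xc8 blk=12 s=0: VC-HIT | VC [22, 20]
  [9] addr=0xc5 blk=12 s=0: L1-HIT | VC [22, 20]
  [10] addr=0xcc blk=12 s=0: L1-HIT | VC [22, 20]
  [11] addr=0xc3 blk=12 s=0: L1-HIT | VC [22, 20]
  [12] addr=0x168 blk=22 s=2: VC-HIT | VC [18, 20]
  [13] addr=0x14e blk=20 s=0: VC-HIT | VC [18, 12]

SEQ = [MISS, MISS, L1-HIT, L1-HIT, MISS, L1-HIT, VC-HIT, MISS, VC-HIT, L1-HIT, L1-HIT, L1-HIT, VC-HIT, VC-HIT]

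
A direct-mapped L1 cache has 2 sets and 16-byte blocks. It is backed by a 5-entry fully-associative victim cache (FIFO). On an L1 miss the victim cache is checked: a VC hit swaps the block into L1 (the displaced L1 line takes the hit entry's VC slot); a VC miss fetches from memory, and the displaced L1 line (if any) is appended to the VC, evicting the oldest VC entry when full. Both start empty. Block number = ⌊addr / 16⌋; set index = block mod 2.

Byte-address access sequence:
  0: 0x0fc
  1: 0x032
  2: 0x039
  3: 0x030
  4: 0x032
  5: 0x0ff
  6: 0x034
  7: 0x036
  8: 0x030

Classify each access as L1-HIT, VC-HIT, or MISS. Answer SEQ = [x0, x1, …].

SEQ = [MISS, MISS, L1-HIT, L1-HIT, L1-HIT, VC-HIT, VC-HIT, L1-HIT, L1-HIT]

0: 0xfc (blk 15, set 1) → MISS  vc=[]
1: 0x32 (blk 3, set 1) → MISS  vc=[15]
2: 0x39 (blk 3, set 1) → L1-HIT  vc=[15]
3: 0x30 (blk 3, set 1) → L1-HIT  vc=[15]
4: 0x32 (blk 3, set 1) → L1-HIT  vc=[15]
5: 0xff (blk 15, set 1) → VC-HIT  vc=[3]
6: 0x34 (blk 3, set 1) → VC-HIT  vc=[15]
7: 0x36 (blk 3, set 1) → L1-HIT  vc=[15]
8: 0x30 (blk 3, set 1) → L1-HIT  vc=[15]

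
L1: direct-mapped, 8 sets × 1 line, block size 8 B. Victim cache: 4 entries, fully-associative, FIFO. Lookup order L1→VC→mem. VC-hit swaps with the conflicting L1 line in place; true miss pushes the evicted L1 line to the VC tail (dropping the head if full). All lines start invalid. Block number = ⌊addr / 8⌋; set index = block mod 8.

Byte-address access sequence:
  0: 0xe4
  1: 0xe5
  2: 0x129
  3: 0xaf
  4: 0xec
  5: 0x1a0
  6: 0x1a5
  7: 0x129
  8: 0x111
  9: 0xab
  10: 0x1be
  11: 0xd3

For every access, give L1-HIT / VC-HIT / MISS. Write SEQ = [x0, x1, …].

SEQ = [MISS, L1-HIT, MISS, MISS, MISS, MISS, L1-HIT, VC-HIT, MISS, VC-HIT, MISS, MISS]

  [0] addr=0xe4 blk=28 s=4: MISS | VC []
  [1] addr=0xe5 blk=28 s=4: L1-HIT | VC []
  [2] addr=0x129 blk=37 s=5: MISS | VC []
  [3] addr=0xaf blk=21 s=5: MISS | VC [37]
  [4] addr=0xec blk=29 s=5: MISS | VC [37, 21]
  [5] addr=0x1a0 blk=52 s=4: MISS | VC [37, 21, 28]
  [6] addr=0x1a5 blk=52 s=4: L1-HIT | VC [37, 21, 28]
  [7] addr=0x129 blk=37 s=5: VC-HIT | VC [29, 21, 28]
  [8] addr=0x111 blk=34 s=2: MISS | VC [29, 21, 28]
  [9] addr=0xab blk=21 s=5: VC-HIT | VC [29, 37, 28]
  [10] addr=0x1be blk=55 s=7: MISS | VC [29, 37, 28]
  [11] addr=0xd3 blk=26 s=2: MISS | VC [29, 37, 28, 34]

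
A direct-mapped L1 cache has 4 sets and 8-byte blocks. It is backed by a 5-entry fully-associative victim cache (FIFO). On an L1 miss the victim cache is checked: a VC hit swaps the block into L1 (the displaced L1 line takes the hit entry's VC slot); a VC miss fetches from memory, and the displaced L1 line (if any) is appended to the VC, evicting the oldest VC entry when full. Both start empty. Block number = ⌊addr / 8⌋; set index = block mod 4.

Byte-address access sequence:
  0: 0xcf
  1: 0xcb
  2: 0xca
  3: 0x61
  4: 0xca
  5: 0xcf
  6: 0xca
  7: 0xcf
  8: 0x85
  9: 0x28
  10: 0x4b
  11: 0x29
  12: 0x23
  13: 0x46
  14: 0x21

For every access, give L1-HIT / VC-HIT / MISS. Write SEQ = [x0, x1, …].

SEQ = [MISS, L1-HIT, L1-HIT, MISS, L1-HIT, L1-HIT, L1-HIT, L1-HIT, MISS, MISS, MISS, VC-HIT, MISS, MISS, VC-HIT]

  [0] addr=0xcf blk=25 s=1: MISS | VC []
  [1] addr=0xcb blk=25 s=1: L1-HIT | VC []
  [2] addr=0xca blk=25 s=1: L1-HIT | VC []
  [3] addr=0x61 blk=12 s=0: MISS | VC []
  [4] addr=0xca blk=25 s=1: L1-HIT | VC []
  [5] addr=0xcf blk=25 s=1: L1-HIT | VC []
  [6] addr=0xca blk=25 s=1: L1-HIT | VC []
  [7] addr=0xcf blk=25 s=1: L1-HIT | VC []
  [8] addr=0x85 blk=16 s=0: MISS | VC [12]
  [9] addr=0x28 blk=5 s=1: MISS | VC [12, 25]
  [10] addr=0x4b blk=9 s=1: MISS | VC [12, 25, 5]
  [11] addr=0x29 blk=5 s=1: VC-HIT | VC [12, 25, 9]
  [12] addr=0x23 blk=4 s=0: MISS | VC [12, 25, 9, 16]
  [13] addr=0x46 blk=8 s=0: MISS | VC [12, 25, 9, 16, 4]
  [14] addr=0x21 blk=4 s=0: VC-HIT | VC [12, 25, 9, 16, 8]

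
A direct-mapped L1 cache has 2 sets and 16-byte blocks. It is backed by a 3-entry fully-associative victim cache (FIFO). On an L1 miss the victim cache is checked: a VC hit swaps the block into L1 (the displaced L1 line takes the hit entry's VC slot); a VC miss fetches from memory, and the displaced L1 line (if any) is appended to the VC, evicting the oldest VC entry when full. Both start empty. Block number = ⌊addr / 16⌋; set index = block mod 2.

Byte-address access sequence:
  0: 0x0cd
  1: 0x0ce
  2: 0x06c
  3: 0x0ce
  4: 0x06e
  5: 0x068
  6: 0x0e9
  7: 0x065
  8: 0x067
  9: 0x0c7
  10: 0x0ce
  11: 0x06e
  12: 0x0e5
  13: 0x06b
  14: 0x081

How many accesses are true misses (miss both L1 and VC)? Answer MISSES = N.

#0 0xcd→b12/s0 MISS; vc=[]
#1 0xce→b12/s0 L1-HIT; vc=[]
#2 0x6c→b6/s0 MISS; vc=[12]
#3 0xce→b12/s0 VC-HIT; vc=[6]
#4 0x6e→b6/s0 VC-HIT; vc=[12]
#5 0x68→b6/s0 L1-HIT; vc=[12]
#6 0xe9→b14/s0 MISS; vc=[12,6]
#7 0x65→b6/s0 VC-HIT; vc=[12,14]
#8 0x67→b6/s0 L1-HIT; vc=[12,14]
#9 0xc7→b12/s0 VC-HIT; vc=[6,14]
#10 0xce→b12/s0 L1-HIT; vc=[6,14]
#11 0x6e→b6/s0 VC-HIT; vc=[12,14]
#12 0xe5→b14/s0 VC-HIT; vc=[12,6]
#13 0x6b→b6/s0 VC-HIT; vc=[12,14]
#14 0x81→b8/s0 MISS; vc=[12,14,6]

MISSES = 4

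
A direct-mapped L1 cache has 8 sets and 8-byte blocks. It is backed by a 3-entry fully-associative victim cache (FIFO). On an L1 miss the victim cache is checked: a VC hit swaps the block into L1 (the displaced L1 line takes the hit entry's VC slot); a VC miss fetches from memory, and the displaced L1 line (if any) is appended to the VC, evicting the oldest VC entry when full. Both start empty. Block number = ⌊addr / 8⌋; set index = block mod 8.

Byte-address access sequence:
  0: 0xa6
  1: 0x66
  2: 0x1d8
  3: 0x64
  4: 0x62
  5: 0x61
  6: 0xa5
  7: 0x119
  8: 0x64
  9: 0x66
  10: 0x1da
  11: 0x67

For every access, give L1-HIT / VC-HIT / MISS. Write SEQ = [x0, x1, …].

SEQ = [MISS, MISS, MISS, L1-HIT, L1-HIT, L1-HIT, VC-HIT, MISS, VC-HIT, L1-HIT, VC-HIT, L1-HIT]

0: 0xa6 (blk 20, set 4) → MISS  vc=[]
1: 0x66 (blk 12, set 4) → MISS  vc=[20]
2: 0x1d8 (blk 59, set 3) → MISS  vc=[20]
3: 0x64 (blk 12, set 4) → L1-HIT  vc=[20]
4: 0x62 (blk 12, set 4) → L1-HIT  vc=[20]
5: 0x61 (blk 12, set 4) → L1-HIT  vc=[20]
6: 0xa5 (blk 20, set 4) → VC-HIT  vc=[12]
7: 0x119 (blk 35, set 3) → MISS  vc=[12, 59]
8: 0x64 (blk 12, set 4) → VC-HIT  vc=[20, 59]
9: 0x66 (blk 12, set 4) → L1-HIT  vc=[20, 59]
10: 0x1da (blk 59, set 3) → VC-HIT  vc=[20, 35]
11: 0x67 (blk 12, set 4) → L1-HIT  vc=[20, 35]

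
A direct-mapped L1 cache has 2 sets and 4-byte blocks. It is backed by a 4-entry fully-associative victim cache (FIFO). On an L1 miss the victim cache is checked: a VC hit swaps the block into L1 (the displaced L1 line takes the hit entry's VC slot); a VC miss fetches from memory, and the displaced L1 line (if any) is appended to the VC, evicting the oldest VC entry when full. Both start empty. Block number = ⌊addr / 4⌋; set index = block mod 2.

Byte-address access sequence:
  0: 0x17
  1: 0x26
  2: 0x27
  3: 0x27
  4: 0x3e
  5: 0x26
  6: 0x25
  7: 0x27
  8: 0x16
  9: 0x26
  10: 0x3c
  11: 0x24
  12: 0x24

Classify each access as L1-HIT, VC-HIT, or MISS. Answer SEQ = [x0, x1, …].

SEQ = [MISS, MISS, L1-HIT, L1-HIT, MISS, VC-HIT, L1-HIT, L1-HIT, VC-HIT, VC-HIT, VC-HIT, VC-HIT, L1-HIT]

0: 0x17 (blk 5, set 1) → MISS  vc=[]
1: 0x26 (blk 9, set 1) → MISS  vc=[5]
2: 0x27 (blk 9, set 1) → L1-HIT  vc=[5]
3: 0x27 (blk 9, set 1) → L1-HIT  vc=[5]
4: 0x3e (blk 15, set 1) → MISS  vc=[5, 9]
5: 0x26 (blk 9, set 1) → VC-HIT  vc=[5, 15]
6: 0x25 (blk 9, set 1) → L1-HIT  vc=[5, 15]
7: 0x27 (blk 9, set 1) → L1-HIT  vc=[5, 15]
8: 0x16 (blk 5, set 1) → VC-HIT  vc=[9, 15]
9: 0x26 (blk 9, set 1) → VC-HIT  vc=[5, 15]
10: 0x3c (blk 15, set 1) → VC-HIT  vc=[5, 9]
11: 0x24 (blk 9, set 1) → VC-HIT  vc=[5, 15]
12: 0x24 (blk 9, set 1) → L1-HIT  vc=[5, 15]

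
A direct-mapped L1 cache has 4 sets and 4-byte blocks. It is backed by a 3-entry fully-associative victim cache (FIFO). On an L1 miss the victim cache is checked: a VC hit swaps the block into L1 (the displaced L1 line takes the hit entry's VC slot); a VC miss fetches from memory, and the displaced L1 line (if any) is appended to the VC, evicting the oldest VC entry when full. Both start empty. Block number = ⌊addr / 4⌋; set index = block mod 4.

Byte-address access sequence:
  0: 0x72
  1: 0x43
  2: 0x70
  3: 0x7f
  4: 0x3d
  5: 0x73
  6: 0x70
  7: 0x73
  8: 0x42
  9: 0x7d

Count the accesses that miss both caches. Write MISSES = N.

#0 0x72→b28/s0 MISS; vc=[]
#1 0x43→b16/s0 MISS; vc=[28]
#2 0x70→b28/s0 VC-HIT; vc=[16]
#3 0x7f→b31/s3 MISS; vc=[16]
#4 0x3d→b15/s3 MISS; vc=[16,31]
#5 0x73→b28/s0 L1-HIT; vc=[16,31]
#6 0x70→b28/s0 L1-HIT; vc=[16,31]
#7 0x73→b28/s0 L1-HIT; vc=[16,31]
#8 0x42→b16/s0 VC-HIT; vc=[28,31]
#9 0x7d→b31/s3 VC-HIT; vc=[28,15]

MISSES = 4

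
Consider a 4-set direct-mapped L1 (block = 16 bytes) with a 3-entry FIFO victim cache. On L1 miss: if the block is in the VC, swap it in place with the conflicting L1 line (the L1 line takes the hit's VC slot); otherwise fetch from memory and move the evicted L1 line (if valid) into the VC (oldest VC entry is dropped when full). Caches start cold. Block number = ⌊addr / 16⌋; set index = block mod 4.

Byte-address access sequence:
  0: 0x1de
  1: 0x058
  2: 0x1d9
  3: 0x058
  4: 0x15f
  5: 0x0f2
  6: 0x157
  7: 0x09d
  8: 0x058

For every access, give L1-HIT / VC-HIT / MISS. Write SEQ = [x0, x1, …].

SEQ = [MISS, MISS, VC-HIT, VC-HIT, MISS, MISS, L1-HIT, MISS, VC-HIT]

0: 0x1de (blk 29, set 1) → MISS  vc=[]
1: 0x58 (blk 5, set 1) → MISS  vc=[29]
2: 0x1d9 (blk 29, set 1) → VC-HIT  vc=[5]
3: 0x58 (blk 5, set 1) → VC-HIT  vc=[29]
4: 0x15f (blk 21, set 1) → MISS  vc=[29, 5]
5: 0xf2 (blk 15, set 3) → MISS  vc=[29, 5]
6: 0x157 (blk 21, set 1) → L1-HIT  vc=[29, 5]
7: 0x9d (blk 9, set 1) → MISS  vc=[29, 5, 21]
8: 0x58 (blk 5, set 1) → VC-HIT  vc=[29, 9, 21]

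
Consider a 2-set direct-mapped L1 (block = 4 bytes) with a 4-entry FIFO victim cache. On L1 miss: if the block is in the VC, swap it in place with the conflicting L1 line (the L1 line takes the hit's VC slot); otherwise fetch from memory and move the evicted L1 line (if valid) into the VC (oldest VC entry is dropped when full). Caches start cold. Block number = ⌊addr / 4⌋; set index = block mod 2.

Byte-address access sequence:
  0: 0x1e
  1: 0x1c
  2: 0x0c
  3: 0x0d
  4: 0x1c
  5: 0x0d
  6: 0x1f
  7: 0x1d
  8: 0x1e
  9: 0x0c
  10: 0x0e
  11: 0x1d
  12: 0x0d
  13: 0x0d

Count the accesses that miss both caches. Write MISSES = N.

MISSES = 2

0: 0x1e (blk 7, set 1) → MISS  vc=[]
1: 0x1c (blk 7, set 1) → L1-HIT  vc=[]
2: 0xc (blk 3, set 1) → MISS  vc=[7]
3: 0xd (blk 3, set 1) → L1-HIT  vc=[7]
4: 0x1c (blk 7, set 1) → VC-HIT  vc=[3]
5: 0xd (blk 3, set 1) → VC-HIT  vc=[7]
6: 0x1f (blk 7, set 1) → VC-HIT  vc=[3]
7: 0x1d (blk 7, set 1) → L1-HIT  vc=[3]
8: 0x1e (blk 7, set 1) → L1-HIT  vc=[3]
9: 0xc (blk 3, set 1) → VC-HIT  vc=[7]
10: 0xe (blk 3, set 1) → L1-HIT  vc=[7]
11: 0x1d (blk 7, set 1) → VC-HIT  vc=[3]
12: 0xd (blk 3, set 1) → VC-HIT  vc=[7]
13: 0xd (blk 3, set 1) → L1-HIT  vc=[7]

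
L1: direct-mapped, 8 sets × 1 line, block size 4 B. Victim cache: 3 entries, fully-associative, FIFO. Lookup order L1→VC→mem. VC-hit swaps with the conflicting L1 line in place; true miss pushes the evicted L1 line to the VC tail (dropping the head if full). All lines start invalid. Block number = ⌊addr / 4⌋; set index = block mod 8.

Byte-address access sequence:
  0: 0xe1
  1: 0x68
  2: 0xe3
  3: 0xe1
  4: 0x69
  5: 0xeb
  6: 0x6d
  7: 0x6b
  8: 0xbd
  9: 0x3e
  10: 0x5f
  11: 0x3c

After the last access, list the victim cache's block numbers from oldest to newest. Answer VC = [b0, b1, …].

VC = [58, 47, 23]

0: 0xe1 (blk 56, set 0) → MISS  vc=[]
1: 0x68 (blk 26, set 2) → MISS  vc=[]
2: 0xe3 (blk 56, set 0) → L1-HIT  vc=[]
3: 0xe1 (blk 56, set 0) → L1-HIT  vc=[]
4: 0x69 (blk 26, set 2) → L1-HIT  vc=[]
5: 0xeb (blk 58, set 2) → MISS  vc=[26]
6: 0x6d (blk 27, set 3) → MISS  vc=[26]
7: 0x6b (blk 26, set 2) → VC-HIT  vc=[58]
8: 0xbd (blk 47, set 7) → MISS  vc=[58]
9: 0x3e (blk 15, set 7) → MISS  vc=[58, 47]
10: 0x5f (blk 23, set 7) → MISS  vc=[58, 47, 15]
11: 0x3c (blk 15, set 7) → VC-HIT  vc=[58, 47, 23]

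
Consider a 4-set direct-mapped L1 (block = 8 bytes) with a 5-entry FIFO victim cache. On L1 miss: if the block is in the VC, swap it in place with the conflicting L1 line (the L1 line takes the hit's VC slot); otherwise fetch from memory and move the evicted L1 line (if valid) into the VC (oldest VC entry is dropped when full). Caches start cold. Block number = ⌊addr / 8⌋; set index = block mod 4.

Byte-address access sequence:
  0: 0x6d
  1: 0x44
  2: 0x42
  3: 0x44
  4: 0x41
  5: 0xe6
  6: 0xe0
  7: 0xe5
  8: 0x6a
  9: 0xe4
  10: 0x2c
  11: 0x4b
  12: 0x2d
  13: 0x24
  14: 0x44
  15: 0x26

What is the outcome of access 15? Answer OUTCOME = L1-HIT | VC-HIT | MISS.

0: 0x6d (blk 13, set 1) → MISS  vc=[]
1: 0x44 (blk 8, set 0) → MISS  vc=[]
2: 0x42 (blk 8, set 0) → L1-HIT  vc=[]
3: 0x44 (blk 8, set 0) → L1-HIT  vc=[]
4: 0x41 (blk 8, set 0) → L1-HIT  vc=[]
5: 0xe6 (blk 28, set 0) → MISS  vc=[8]
6: 0xe0 (blk 28, set 0) → L1-HIT  vc=[8]
7: 0xe5 (blk 28, set 0) → L1-HIT  vc=[8]
8: 0x6a (blk 13, set 1) → L1-HIT  vc=[8]
9: 0xe4 (blk 28, set 0) → L1-HIT  vc=[8]
10: 0x2c (blk 5, set 1) → MISS  vc=[8, 13]
11: 0x4b (blk 9, set 1) → MISS  vc=[8, 13, 5]
12: 0x2d (blk 5, set 1) → VC-HIT  vc=[8, 13, 9]
13: 0x24 (blk 4, set 0) → MISS  vc=[8, 13, 9, 28]
14: 0x44 (blk 8, set 0) → VC-HIT  vc=[4, 13, 9, 28]
15: 0x26 (blk 4, set 0) → VC-HIT  vc=[8, 13, 9, 28]

OUTCOME = VC-HIT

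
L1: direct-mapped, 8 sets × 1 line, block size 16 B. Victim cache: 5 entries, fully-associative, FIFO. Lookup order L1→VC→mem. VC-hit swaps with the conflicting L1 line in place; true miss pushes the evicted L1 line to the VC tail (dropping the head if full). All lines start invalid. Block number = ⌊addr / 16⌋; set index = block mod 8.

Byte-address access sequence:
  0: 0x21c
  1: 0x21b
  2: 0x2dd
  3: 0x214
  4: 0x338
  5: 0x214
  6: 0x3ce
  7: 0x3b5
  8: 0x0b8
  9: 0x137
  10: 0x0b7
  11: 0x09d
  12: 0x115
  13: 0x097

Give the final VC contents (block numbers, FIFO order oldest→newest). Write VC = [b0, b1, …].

0: 0x21c (blk 33, set 1) → MISS  vc=[]
1: 0x21b (blk 33, set 1) → L1-HIT  vc=[]
2: 0x2dd (blk 45, set 5) → MISS  vc=[]
3: 0x214 (blk 33, set 1) → L1-HIT  vc=[]
4: 0x338 (blk 51, set 3) → MISS  vc=[]
5: 0x214 (blk 33, set 1) → L1-HIT  vc=[]
6: 0x3ce (blk 60, set 4) → MISS  vc=[]
7: 0x3b5 (blk 59, set 3) → MISS  vc=[51]
8: 0xb8 (blk 11, set 3) → MISS  vc=[51, 59]
9: 0x137 (blk 19, set 3) → MISS  vc=[51, 59, 11]
10: 0xb7 (blk 11, set 3) → VC-HIT  vc=[51, 59, 19]
11: 0x9d (blk 9, set 1) → MISS  vc=[51, 59, 19, 33]
12: 0x115 (blk 17, set 1) → MISS  vc=[51, 59, 19, 33, 9]
13: 0x97 (blk 9, set 1) → VC-HIT  vc=[51, 59, 19, 33, 17]

VC = [51, 59, 19, 33, 17]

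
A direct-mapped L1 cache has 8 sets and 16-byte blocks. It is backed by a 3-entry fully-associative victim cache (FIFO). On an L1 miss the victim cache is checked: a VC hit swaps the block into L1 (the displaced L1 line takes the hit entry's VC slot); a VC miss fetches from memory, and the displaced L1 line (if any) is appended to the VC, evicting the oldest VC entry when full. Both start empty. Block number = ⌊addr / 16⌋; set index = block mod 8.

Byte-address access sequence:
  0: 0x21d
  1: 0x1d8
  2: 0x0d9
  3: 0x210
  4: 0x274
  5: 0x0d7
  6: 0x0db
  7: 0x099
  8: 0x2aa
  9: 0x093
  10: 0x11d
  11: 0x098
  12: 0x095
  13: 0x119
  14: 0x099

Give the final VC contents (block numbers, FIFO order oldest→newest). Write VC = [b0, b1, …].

  [0] addr=0x21d blk=33 s=1: MISS | VC []
  [1] addr=0x1d8 blk=29 s=5: MISS | VC []
  [2] addr=0xd9 blk=13 s=5: MISS | VC [29]
  [3] addr=0x210 blk=33 s=1: L1-HIT | VC [29]
  [4] addr=0x274 blk=39 s=7: MISS | VC [29]
  [5] addr=0xd7 blk=13 s=5: L1-HIT | VC [29]
  [6] addr=0xdb blk=13 s=5: L1-HIT | VC [29]
  [7] addr=0x99 blk=9 s=1: MISS | VC [29, 33]
  [8] addr=0x2aa blk=42 s=2: MISS | VC [29, 33]
  [9] addr=0x93 blk=9 s=1: L1-HIT | VC [29, 33]
  [10] addr=0x11d blk=17 s=1: MISS | VC [29, 33, 9]
  [11] addr=0x98 blk=9 s=1: VC-HIT | VC [29, 33, 17]
  [12] addr=0x95 blk=9 s=1: L1-HIT | VC [29, 33, 17]
  [13] addr=0x119 blk=17 s=1: VC-HIT | VC [29, 33, 9]
  [14] addr=0x99 blk=9 s=1: VC-HIT | VC [29, 33, 17]

VC = [29, 33, 17]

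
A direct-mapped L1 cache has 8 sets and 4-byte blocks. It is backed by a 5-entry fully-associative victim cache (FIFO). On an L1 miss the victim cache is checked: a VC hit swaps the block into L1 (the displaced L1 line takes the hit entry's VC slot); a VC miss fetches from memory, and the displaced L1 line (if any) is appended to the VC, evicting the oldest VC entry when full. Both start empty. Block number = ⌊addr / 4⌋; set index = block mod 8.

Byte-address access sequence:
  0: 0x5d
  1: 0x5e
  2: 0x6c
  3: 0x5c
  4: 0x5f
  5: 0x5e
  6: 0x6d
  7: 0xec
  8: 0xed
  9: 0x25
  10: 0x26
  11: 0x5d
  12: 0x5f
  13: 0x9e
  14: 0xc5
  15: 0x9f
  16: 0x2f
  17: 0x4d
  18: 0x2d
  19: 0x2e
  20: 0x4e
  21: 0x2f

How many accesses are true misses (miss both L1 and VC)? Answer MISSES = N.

MISSES = 8

#0 0x5d→b23/s7 MISS; vc=[]
#1 0x5e→b23/s7 L1-HIT; vc=[]
#2 0x6c→b27/s3 MISS; vc=[]
#3 0x5c→b23/s7 L1-HIT; vc=[]
#4 0x5f→b23/s7 L1-HIT; vc=[]
#5 0x5e→b23/s7 L1-HIT; vc=[]
#6 0x6d→b27/s3 L1-HIT; vc=[]
#7 0xec→b59/s3 MISS; vc=[27]
#8 0xed→b59/s3 L1-HIT; vc=[27]
#9 0x25→b9/s1 MISS; vc=[27]
#10 0x26→b9/s1 L1-HIT; vc=[27]
#11 0x5d→b23/s7 L1-HIT; vc=[27]
#12 0x5f→b23/s7 L1-HIT; vc=[27]
#13 0x9e→b39/s7 MISS; vc=[27,23]
#14 0xc5→b49/s1 MISS; vc=[27,23,9]
#15 0x9f→b39/s7 L1-HIT; vc=[27,23,9]
#16 0x2f→b11/s3 MISS; vc=[27,23,9,59]
#17 0x4d→b19/s3 MISS; vc=[27,23,9,59,11]
#18 0x2d→b11/s3 VC-HIT; vc=[27,23,9,59,19]
#19 0x2e→b11/s3 L1-HIT; vc=[27,23,9,59,19]
#20 0x4e→b19/s3 VC-HIT; vc=[27,23,9,59,11]
#21 0x2f→b11/s3 VC-HIT; vc=[27,23,9,59,19]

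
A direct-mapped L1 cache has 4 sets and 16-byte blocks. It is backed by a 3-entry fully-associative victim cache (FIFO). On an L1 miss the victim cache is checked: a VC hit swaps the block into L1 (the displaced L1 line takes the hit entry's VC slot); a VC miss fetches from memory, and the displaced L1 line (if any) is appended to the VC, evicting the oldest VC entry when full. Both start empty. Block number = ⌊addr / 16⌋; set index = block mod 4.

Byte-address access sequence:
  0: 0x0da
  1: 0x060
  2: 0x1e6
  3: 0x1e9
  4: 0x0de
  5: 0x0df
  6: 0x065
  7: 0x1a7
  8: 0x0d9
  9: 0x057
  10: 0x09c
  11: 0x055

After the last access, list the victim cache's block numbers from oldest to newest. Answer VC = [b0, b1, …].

0: 0xda (blk 13, set 1) → MISS  vc=[]
1: 0x60 (blk 6, set 2) → MISS  vc=[]
2: 0x1e6 (blk 30, set 2) → MISS  vc=[6]
3: 0x1e9 (blk 30, set 2) → L1-HIT  vc=[6]
4: 0xde (blk 13, set 1) → L1-HIT  vc=[6]
5: 0xdf (blk 13, set 1) → L1-HIT  vc=[6]
6: 0x65 (blk 6, set 2) → VC-HIT  vc=[30]
7: 0x1a7 (blk 26, set 2) → MISS  vc=[30, 6]
8: 0xd9 (blk 13, set 1) → L1-HIT  vc=[30, 6]
9: 0x57 (blk 5, set 1) → MISS  vc=[30, 6, 13]
10: 0x9c (blk 9, set 1) → MISS  vc=[6, 13, 5]
11: 0x55 (blk 5, set 1) → VC-HIT  vc=[6, 13, 9]

VC = [6, 13, 9]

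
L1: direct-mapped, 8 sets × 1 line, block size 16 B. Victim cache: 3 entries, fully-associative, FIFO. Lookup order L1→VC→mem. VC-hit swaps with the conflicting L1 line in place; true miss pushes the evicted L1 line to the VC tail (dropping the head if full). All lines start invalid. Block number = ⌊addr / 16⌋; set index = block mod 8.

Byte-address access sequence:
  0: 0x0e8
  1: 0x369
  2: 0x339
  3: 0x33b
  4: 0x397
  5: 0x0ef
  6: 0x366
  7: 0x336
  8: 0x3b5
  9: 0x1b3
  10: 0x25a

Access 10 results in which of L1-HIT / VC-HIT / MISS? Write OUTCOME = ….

  [0] addr=0xe8 blk=14 s=6: MISS | VC []
  [1] addr=0x369 blk=54 s=6: MISS | VC [14]
  [2] addr=0x339 blk=51 s=3: MISS | VC [14]
  [3] addr=0x33b blk=51 s=3: L1-HIT | VC [14]
  [4] addr=0x397 blk=57 s=1: MISS | VC [14]
  [5] addr=0xef blk=14 s=6: VC-HIT | VC [54]
  [6] addr=0x366 blk=54 s=6: VC-HIT | VC [14]
  [7] addr=0x336 blk=51 s=3: L1-HIT | VC [14]
  [8] addr=0x3b5 blk=59 s=3: MISS | VC [14, 51]
  [9] addr=0x1b3 blk=27 s=3: MISS | VC [14, 51, 59]
  [10] addr=0x25a blk=37 s=5: MISS | VC [14, 51, 59]

OUTCOME = MISS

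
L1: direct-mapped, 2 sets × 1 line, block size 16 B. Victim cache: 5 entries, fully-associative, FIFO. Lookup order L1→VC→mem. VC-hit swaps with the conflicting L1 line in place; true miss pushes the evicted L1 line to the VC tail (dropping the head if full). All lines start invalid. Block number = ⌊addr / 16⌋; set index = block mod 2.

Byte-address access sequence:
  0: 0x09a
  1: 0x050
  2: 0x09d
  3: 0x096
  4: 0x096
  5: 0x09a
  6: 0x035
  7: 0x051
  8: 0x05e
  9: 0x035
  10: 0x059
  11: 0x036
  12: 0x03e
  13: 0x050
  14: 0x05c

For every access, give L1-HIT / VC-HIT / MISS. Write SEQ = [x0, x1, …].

0: 0x9a (blk 9, set 1) → MISS  vc=[]
1: 0x50 (blk 5, set 1) → MISS  vc=[9]
2: 0x9d (blk 9, set 1) → VC-HIT  vc=[5]
3: 0x96 (blk 9, set 1) → L1-HIT  vc=[5]
4: 0x96 (blk 9, set 1) → L1-HIT  vc=[5]
5: 0x9a (blk 9, set 1) → L1-HIT  vc=[5]
6: 0x35 (blk 3, set 1) → MISS  vc=[5, 9]
7: 0x51 (blk 5, set 1) → VC-HIT  vc=[3, 9]
8: 0x5e (blk 5, set 1) → L1-HIT  vc=[3, 9]
9: 0x35 (blk 3, set 1) → VC-HIT  vc=[5, 9]
10: 0x59 (blk 5, set 1) → VC-HIT  vc=[3, 9]
11: 0x36 (blk 3, set 1) → VC-HIT  vc=[5, 9]
12: 0x3e (blk 3, set 1) → L1-HIT  vc=[5, 9]
13: 0x50 (blk 5, set 1) → VC-HIT  vc=[3, 9]
14: 0x5c (blk 5, set 1) → L1-HIT  vc=[3, 9]

SEQ = [MISS, MISS, VC-HIT, L1-HIT, L1-HIT, L1-HIT, MISS, VC-HIT, L1-HIT, VC-HIT, VC-HIT, VC-HIT, L1-HIT, VC-HIT, L1-HIT]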